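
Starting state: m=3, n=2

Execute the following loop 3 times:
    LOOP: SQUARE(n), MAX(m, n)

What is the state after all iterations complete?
m=256, n=256

Iteration trace:
Start: m=3, n=2
After iteration 1: m=4, n=4
After iteration 2: m=16, n=16
After iteration 3: m=256, n=256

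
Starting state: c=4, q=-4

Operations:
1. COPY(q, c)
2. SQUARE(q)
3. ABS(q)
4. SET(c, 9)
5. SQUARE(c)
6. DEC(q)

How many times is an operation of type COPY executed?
1

Counting COPY operations:
Step 1: COPY(q, c) ← COPY
Total: 1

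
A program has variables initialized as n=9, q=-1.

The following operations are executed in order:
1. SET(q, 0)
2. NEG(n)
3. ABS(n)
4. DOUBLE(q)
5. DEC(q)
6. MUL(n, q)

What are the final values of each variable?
{n: -9, q: -1}

Step-by-step execution:
Initial: n=9, q=-1
After step 1 (SET(q, 0)): n=9, q=0
After step 2 (NEG(n)): n=-9, q=0
After step 3 (ABS(n)): n=9, q=0
After step 4 (DOUBLE(q)): n=9, q=0
After step 5 (DEC(q)): n=9, q=-1
After step 6 (MUL(n, q)): n=-9, q=-1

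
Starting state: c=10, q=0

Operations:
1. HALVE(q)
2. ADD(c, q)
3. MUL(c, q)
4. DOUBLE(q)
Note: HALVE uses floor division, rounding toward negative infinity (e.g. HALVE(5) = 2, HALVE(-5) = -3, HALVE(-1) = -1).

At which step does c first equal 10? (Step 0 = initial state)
Step 0

Tracing c:
Initial: c = 10 ← first occurrence
After step 1: c = 10
After step 2: c = 10
After step 3: c = 0
After step 4: c = 0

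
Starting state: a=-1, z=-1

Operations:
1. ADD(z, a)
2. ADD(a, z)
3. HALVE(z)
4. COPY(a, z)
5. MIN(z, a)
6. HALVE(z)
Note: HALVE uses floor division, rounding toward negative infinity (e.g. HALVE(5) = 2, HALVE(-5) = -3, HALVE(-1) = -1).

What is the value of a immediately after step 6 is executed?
a = -1

Tracing a through execution:
Initial: a = -1
After step 1 (ADD(z, a)): a = -1
After step 2 (ADD(a, z)): a = -3
After step 3 (HALVE(z)): a = -3
After step 4 (COPY(a, z)): a = -1
After step 5 (MIN(z, a)): a = -1
After step 6 (HALVE(z)): a = -1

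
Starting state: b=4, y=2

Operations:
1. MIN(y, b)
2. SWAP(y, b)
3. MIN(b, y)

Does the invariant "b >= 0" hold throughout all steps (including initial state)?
Yes

The invariant holds at every step.

State at each step:
Initial: b=4, y=2
After step 1: b=4, y=2
After step 2: b=2, y=4
After step 3: b=2, y=4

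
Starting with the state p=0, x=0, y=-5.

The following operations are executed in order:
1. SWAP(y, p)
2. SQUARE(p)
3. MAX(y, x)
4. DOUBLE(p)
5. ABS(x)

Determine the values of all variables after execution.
{p: 50, x: 0, y: 0}

Step-by-step execution:
Initial: p=0, x=0, y=-5
After step 1 (SWAP(y, p)): p=-5, x=0, y=0
After step 2 (SQUARE(p)): p=25, x=0, y=0
After step 3 (MAX(y, x)): p=25, x=0, y=0
After step 4 (DOUBLE(p)): p=50, x=0, y=0
After step 5 (ABS(x)): p=50, x=0, y=0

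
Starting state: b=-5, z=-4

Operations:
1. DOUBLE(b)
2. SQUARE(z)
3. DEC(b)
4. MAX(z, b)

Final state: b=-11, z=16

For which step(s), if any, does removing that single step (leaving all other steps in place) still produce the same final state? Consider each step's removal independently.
Step(s) 4

Testing removal of each single step:
Without step 1: final = b=-6, z=16 (different)
Without step 2: final = b=-11, z=-4 (different)
Without step 3: final = b=-10, z=16 (different)
Without step 4: final = b=-11, z=16 (same)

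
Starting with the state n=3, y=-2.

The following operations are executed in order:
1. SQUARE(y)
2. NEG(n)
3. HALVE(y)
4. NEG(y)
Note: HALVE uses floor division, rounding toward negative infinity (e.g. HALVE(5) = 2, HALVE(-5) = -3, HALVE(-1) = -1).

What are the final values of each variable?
{n: -3, y: -2}

Step-by-step execution:
Initial: n=3, y=-2
After step 1 (SQUARE(y)): n=3, y=4
After step 2 (NEG(n)): n=-3, y=4
After step 3 (HALVE(y)): n=-3, y=2
After step 4 (NEG(y)): n=-3, y=-2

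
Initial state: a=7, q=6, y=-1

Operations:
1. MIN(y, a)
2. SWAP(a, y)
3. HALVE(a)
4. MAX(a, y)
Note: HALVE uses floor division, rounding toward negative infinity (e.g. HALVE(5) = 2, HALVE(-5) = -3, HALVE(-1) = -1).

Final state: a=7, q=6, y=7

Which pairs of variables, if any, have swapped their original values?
None

Comparing initial and final values:
q: 6 → 6
a: 7 → 7
y: -1 → 7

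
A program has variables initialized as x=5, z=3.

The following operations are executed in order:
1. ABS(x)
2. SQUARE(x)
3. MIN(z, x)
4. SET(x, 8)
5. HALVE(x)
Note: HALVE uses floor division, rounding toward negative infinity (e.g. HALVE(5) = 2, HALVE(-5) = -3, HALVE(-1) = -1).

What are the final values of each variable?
{x: 4, z: 3}

Step-by-step execution:
Initial: x=5, z=3
After step 1 (ABS(x)): x=5, z=3
After step 2 (SQUARE(x)): x=25, z=3
After step 3 (MIN(z, x)): x=25, z=3
After step 4 (SET(x, 8)): x=8, z=3
After step 5 (HALVE(x)): x=4, z=3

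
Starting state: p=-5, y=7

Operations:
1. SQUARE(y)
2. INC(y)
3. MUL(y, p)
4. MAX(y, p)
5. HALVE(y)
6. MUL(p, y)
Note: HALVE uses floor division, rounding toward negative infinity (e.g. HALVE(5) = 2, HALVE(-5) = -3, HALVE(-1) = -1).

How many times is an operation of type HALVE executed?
1

Counting HALVE operations:
Step 5: HALVE(y) ← HALVE
Total: 1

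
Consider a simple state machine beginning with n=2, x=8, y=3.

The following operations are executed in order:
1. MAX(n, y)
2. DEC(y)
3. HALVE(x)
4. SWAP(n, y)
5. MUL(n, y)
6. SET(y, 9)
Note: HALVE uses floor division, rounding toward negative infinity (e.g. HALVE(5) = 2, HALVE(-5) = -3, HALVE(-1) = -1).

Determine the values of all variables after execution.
{n: 6, x: 4, y: 9}

Step-by-step execution:
Initial: n=2, x=8, y=3
After step 1 (MAX(n, y)): n=3, x=8, y=3
After step 2 (DEC(y)): n=3, x=8, y=2
After step 3 (HALVE(x)): n=3, x=4, y=2
After step 4 (SWAP(n, y)): n=2, x=4, y=3
After step 5 (MUL(n, y)): n=6, x=4, y=3
After step 6 (SET(y, 9)): n=6, x=4, y=9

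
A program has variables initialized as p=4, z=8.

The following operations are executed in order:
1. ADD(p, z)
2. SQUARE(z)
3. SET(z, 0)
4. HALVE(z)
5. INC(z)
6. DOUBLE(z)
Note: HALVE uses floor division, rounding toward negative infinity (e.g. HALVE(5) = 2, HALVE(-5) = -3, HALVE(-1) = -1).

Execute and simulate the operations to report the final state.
{p: 12, z: 2}

Step-by-step execution:
Initial: p=4, z=8
After step 1 (ADD(p, z)): p=12, z=8
After step 2 (SQUARE(z)): p=12, z=64
After step 3 (SET(z, 0)): p=12, z=0
After step 4 (HALVE(z)): p=12, z=0
After step 5 (INC(z)): p=12, z=1
After step 6 (DOUBLE(z)): p=12, z=2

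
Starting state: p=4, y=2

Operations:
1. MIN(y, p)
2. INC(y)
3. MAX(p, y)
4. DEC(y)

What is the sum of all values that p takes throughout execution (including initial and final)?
20

Values of p at each step:
Initial: p = 4
After step 1: p = 4
After step 2: p = 4
After step 3: p = 4
After step 4: p = 4
Sum = 4 + 4 + 4 + 4 + 4 = 20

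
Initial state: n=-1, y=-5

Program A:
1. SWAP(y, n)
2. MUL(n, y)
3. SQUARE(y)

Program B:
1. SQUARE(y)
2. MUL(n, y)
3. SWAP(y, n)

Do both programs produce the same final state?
No

Program A final state: n=5, y=1
Program B final state: n=25, y=-25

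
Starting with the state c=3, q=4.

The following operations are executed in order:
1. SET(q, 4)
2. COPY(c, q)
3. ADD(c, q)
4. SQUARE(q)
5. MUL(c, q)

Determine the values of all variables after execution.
{c: 128, q: 16}

Step-by-step execution:
Initial: c=3, q=4
After step 1 (SET(q, 4)): c=3, q=4
After step 2 (COPY(c, q)): c=4, q=4
After step 3 (ADD(c, q)): c=8, q=4
After step 4 (SQUARE(q)): c=8, q=16
After step 5 (MUL(c, q)): c=128, q=16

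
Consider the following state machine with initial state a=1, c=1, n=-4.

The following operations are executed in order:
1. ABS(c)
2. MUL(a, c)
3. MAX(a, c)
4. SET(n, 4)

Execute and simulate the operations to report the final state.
{a: 1, c: 1, n: 4}

Step-by-step execution:
Initial: a=1, c=1, n=-4
After step 1 (ABS(c)): a=1, c=1, n=-4
After step 2 (MUL(a, c)): a=1, c=1, n=-4
After step 3 (MAX(a, c)): a=1, c=1, n=-4
After step 4 (SET(n, 4)): a=1, c=1, n=4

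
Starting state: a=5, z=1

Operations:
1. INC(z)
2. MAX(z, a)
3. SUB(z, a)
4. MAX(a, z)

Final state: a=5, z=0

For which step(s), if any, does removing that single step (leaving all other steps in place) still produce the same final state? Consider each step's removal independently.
Step(s) 1, 4

Testing removal of each single step:
Without step 1: final = a=5, z=0 (same)
Without step 2: final = a=5, z=-3 (different)
Without step 3: final = a=5, z=5 (different)
Without step 4: final = a=5, z=0 (same)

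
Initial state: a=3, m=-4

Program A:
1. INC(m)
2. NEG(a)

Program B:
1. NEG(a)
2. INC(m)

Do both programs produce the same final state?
Yes

Program A final state: a=-3, m=-3
Program B final state: a=-3, m=-3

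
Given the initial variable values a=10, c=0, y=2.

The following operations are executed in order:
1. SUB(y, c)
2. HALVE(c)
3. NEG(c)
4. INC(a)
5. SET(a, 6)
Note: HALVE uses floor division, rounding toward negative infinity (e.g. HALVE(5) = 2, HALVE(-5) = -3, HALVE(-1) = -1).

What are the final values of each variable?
{a: 6, c: 0, y: 2}

Step-by-step execution:
Initial: a=10, c=0, y=2
After step 1 (SUB(y, c)): a=10, c=0, y=2
After step 2 (HALVE(c)): a=10, c=0, y=2
After step 3 (NEG(c)): a=10, c=0, y=2
After step 4 (INC(a)): a=11, c=0, y=2
After step 5 (SET(a, 6)): a=6, c=0, y=2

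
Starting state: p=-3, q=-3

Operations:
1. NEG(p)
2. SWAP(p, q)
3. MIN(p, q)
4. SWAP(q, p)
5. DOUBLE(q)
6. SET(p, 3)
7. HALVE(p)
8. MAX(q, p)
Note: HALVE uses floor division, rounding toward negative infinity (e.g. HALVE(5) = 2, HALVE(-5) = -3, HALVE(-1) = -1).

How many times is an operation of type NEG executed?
1

Counting NEG operations:
Step 1: NEG(p) ← NEG
Total: 1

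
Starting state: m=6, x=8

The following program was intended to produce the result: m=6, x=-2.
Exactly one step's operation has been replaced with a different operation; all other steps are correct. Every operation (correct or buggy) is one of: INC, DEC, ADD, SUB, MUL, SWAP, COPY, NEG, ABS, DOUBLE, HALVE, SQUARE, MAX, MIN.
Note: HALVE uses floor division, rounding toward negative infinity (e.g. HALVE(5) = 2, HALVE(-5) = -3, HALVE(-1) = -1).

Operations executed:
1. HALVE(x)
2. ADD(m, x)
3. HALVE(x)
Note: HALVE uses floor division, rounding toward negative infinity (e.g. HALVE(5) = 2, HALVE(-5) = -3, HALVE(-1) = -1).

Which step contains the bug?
Step 2

Trace with buggy code:
Initial: m=6, x=8
After step 1: m=6, x=4
After step 2: m=10, x=4
After step 3: m=10, x=2
Actual final m=10, x=2 ≠ expected m=6, x=-2.
Step 2 is the only position where a single-operation replacement can produce the expected result.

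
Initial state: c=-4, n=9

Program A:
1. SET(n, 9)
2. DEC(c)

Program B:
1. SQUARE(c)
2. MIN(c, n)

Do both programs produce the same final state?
No

Program A final state: c=-5, n=9
Program B final state: c=9, n=9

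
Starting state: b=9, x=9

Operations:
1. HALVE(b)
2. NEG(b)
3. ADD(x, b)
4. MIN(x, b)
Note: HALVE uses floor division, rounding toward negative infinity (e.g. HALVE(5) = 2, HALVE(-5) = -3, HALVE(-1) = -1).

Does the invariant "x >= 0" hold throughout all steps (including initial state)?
No, violated after step 4

The invariant is violated after step 4.

State at each step:
Initial: b=9, x=9
After step 1: b=4, x=9
After step 2: b=-4, x=9
After step 3: b=-4, x=5
After step 4: b=-4, x=-4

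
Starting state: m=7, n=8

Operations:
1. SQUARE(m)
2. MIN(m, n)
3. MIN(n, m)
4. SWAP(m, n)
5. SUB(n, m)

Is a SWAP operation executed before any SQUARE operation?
No

First SWAP: step 4
First SQUARE: step 1
Since 4 > 1, SQUARE comes first.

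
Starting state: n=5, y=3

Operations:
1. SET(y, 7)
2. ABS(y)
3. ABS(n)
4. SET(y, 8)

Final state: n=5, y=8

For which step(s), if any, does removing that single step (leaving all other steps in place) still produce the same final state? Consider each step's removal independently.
Step(s) 1, 2, 3

Testing removal of each single step:
Without step 1: final = n=5, y=8 (same)
Without step 2: final = n=5, y=8 (same)
Without step 3: final = n=5, y=8 (same)
Without step 4: final = n=5, y=7 (different)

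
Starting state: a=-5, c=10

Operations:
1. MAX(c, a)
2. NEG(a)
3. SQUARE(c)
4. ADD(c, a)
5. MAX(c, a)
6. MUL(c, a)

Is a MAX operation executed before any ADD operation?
Yes

First MAX: step 1
First ADD: step 4
Since 1 < 4, MAX comes first.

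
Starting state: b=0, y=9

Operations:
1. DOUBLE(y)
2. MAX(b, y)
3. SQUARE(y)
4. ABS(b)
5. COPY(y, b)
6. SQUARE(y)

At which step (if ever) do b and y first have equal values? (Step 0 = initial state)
Step 2

b and y first become equal after step 2.

Comparing values at each step:
Initial: b=0, y=9
After step 1: b=0, y=18
After step 2: b=18, y=18 ← equal!
After step 3: b=18, y=324
After step 4: b=18, y=324
After step 5: b=18, y=18 ← equal!
After step 6: b=18, y=324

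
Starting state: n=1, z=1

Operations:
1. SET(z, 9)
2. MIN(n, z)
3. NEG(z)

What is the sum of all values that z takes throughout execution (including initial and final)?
10

Values of z at each step:
Initial: z = 1
After step 1: z = 9
After step 2: z = 9
After step 3: z = -9
Sum = 1 + 9 + 9 + -9 = 10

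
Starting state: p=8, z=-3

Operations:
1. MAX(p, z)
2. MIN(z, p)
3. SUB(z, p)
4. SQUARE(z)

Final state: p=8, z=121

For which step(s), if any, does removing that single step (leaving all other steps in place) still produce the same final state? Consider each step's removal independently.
Step(s) 1, 2

Testing removal of each single step:
Without step 1: final = p=8, z=121 (same)
Without step 2: final = p=8, z=121 (same)
Without step 3: final = p=8, z=9 (different)
Without step 4: final = p=8, z=-11 (different)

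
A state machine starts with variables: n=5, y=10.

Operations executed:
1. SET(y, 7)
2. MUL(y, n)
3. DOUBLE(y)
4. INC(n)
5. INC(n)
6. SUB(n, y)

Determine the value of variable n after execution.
n = -63

Tracing execution:
Step 1: SET(y, 7) → n = 5
Step 2: MUL(y, n) → n = 5
Step 3: DOUBLE(y) → n = 5
Step 4: INC(n) → n = 6
Step 5: INC(n) → n = 7
Step 6: SUB(n, y) → n = -63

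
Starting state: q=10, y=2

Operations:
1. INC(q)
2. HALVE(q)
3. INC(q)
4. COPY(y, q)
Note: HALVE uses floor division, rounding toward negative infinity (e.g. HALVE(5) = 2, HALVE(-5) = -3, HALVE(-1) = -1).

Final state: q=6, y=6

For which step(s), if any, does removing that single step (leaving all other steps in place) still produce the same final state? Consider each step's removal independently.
Step(s) 1

Testing removal of each single step:
Without step 1: final = q=6, y=6 (same)
Without step 2: final = q=12, y=12 (different)
Without step 3: final = q=5, y=5 (different)
Without step 4: final = q=6, y=2 (different)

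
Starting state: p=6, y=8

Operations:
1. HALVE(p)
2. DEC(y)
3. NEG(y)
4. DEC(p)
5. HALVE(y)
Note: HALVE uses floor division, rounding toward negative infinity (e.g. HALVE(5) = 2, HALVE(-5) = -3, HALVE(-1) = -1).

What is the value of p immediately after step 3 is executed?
p = 3

Tracing p through execution:
Initial: p = 6
After step 1 (HALVE(p)): p = 3
After step 2 (DEC(y)): p = 3
After step 3 (NEG(y)): p = 3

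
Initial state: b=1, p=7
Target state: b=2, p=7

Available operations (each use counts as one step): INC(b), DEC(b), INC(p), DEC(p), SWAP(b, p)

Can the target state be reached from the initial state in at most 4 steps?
Yes

Path (1 step): INC(b)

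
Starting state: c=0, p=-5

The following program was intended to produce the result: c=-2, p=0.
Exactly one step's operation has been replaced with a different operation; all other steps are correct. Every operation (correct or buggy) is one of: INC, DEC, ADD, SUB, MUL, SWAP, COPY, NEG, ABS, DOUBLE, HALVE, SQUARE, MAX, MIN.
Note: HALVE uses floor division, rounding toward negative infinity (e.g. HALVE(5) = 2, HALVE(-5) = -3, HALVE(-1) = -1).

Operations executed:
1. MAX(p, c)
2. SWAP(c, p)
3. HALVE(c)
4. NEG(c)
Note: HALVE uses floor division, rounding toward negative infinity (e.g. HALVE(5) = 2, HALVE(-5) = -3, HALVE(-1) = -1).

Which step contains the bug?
Step 1

Trace with buggy code:
Initial: c=0, p=-5
After step 1: c=0, p=0
After step 2: c=0, p=0
After step 3: c=0, p=0
After step 4: c=0, p=0
Actual final c=0, p=0 ≠ expected c=-2, p=0.
Step 1 is the only position where a single-operation replacement can produce the expected result.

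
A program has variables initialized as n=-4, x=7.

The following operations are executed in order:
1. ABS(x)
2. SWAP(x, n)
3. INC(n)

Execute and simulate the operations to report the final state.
{n: 8, x: -4}

Step-by-step execution:
Initial: n=-4, x=7
After step 1 (ABS(x)): n=-4, x=7
After step 2 (SWAP(x, n)): n=7, x=-4
After step 3 (INC(n)): n=8, x=-4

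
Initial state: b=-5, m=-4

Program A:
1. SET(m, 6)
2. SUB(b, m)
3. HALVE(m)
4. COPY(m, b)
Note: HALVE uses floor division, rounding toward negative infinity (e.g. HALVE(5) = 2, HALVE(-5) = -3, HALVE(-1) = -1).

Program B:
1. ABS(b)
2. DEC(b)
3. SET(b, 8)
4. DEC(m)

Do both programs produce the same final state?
No

Program A final state: b=-11, m=-11
Program B final state: b=8, m=-5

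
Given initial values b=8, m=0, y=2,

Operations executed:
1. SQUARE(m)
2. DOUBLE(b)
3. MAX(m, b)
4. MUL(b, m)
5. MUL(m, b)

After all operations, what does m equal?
m = 4096

Tracing execution:
Step 1: SQUARE(m) → m = 0
Step 2: DOUBLE(b) → m = 0
Step 3: MAX(m, b) → m = 16
Step 4: MUL(b, m) → m = 16
Step 5: MUL(m, b) → m = 4096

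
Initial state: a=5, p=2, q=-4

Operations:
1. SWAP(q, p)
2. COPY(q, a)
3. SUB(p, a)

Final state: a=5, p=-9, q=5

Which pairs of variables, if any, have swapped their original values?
None

Comparing initial and final values:
p: 2 → -9
a: 5 → 5
q: -4 → 5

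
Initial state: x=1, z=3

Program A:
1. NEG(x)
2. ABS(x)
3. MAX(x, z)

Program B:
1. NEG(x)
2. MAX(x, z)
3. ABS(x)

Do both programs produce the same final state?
Yes

Program A final state: x=3, z=3
Program B final state: x=3, z=3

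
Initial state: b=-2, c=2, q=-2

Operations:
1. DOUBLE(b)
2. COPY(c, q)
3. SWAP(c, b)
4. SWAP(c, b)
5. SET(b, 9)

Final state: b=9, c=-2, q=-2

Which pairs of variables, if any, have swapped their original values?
None

Comparing initial and final values:
b: -2 → 9
q: -2 → -2
c: 2 → -2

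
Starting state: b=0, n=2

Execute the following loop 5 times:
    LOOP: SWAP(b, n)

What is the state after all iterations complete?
b=2, n=0

Iteration trace:
Start: b=0, n=2
After iteration 1: b=2, n=0
After iteration 2: b=0, n=2
After iteration 3: b=2, n=0
After iteration 4: b=0, n=2
After iteration 5: b=2, n=0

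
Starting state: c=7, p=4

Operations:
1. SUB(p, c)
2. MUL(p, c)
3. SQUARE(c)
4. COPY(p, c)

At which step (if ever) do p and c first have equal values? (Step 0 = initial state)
Step 4

p and c first become equal after step 4.

Comparing values at each step:
Initial: p=4, c=7
After step 1: p=-3, c=7
After step 2: p=-21, c=7
After step 3: p=-21, c=49
After step 4: p=49, c=49 ← equal!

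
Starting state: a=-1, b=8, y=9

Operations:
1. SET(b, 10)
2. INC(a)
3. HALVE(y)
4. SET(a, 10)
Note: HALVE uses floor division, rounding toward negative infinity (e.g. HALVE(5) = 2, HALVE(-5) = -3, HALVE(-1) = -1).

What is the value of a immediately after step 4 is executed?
a = 10

Tracing a through execution:
Initial: a = -1
After step 1 (SET(b, 10)): a = -1
After step 2 (INC(a)): a = 0
After step 3 (HALVE(y)): a = 0
After step 4 (SET(a, 10)): a = 10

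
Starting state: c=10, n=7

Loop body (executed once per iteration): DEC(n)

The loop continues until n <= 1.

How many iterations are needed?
6

Tracing iterations:
Initial: c=10, n=7
After iteration 1: c=10, n=6
After iteration 2: c=10, n=5
After iteration 3: c=10, n=4
After iteration 4: c=10, n=3
After iteration 5: c=10, n=2
After iteration 6: c=10, n=1
n <= 1 now holds, so the loop exits after 6 iterations.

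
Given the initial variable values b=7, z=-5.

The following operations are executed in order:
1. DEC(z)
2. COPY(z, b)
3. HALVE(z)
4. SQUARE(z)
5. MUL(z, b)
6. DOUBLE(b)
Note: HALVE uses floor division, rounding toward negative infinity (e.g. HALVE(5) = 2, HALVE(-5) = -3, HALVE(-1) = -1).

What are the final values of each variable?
{b: 14, z: 63}

Step-by-step execution:
Initial: b=7, z=-5
After step 1 (DEC(z)): b=7, z=-6
After step 2 (COPY(z, b)): b=7, z=7
After step 3 (HALVE(z)): b=7, z=3
After step 4 (SQUARE(z)): b=7, z=9
After step 5 (MUL(z, b)): b=7, z=63
After step 6 (DOUBLE(b)): b=14, z=63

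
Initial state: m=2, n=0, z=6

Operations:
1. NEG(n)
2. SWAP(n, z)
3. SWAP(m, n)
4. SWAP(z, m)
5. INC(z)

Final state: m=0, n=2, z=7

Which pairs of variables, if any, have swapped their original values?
(n, m)

Comparing initial and final values:
n: 0 → 2
z: 6 → 7
m: 2 → 0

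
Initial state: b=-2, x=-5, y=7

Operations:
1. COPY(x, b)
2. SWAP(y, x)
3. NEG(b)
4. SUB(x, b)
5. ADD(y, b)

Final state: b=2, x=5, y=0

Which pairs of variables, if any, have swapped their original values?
None

Comparing initial and final values:
x: -5 → 5
y: 7 → 0
b: -2 → 2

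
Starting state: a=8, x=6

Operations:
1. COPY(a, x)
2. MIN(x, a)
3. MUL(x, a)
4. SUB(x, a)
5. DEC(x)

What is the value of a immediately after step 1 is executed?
a = 6

Tracing a through execution:
Initial: a = 8
After step 1 (COPY(a, x)): a = 6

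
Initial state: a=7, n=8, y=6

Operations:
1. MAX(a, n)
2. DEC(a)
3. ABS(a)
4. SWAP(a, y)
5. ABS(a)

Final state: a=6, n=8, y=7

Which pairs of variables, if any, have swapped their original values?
(y, a)

Comparing initial and final values:
n: 8 → 8
y: 6 → 7
a: 7 → 6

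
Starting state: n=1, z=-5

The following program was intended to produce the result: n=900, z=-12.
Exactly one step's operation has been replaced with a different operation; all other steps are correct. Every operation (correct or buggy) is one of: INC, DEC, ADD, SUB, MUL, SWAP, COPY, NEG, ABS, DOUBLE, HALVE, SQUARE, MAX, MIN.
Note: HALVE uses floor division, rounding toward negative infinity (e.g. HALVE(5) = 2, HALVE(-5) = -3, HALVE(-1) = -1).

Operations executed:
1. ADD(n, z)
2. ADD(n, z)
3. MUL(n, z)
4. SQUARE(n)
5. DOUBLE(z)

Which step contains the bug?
Step 1

Trace with buggy code:
Initial: n=1, z=-5
After step 1: n=-4, z=-5
After step 2: n=-9, z=-5
After step 3: n=45, z=-5
After step 4: n=2025, z=-5
After step 5: n=2025, z=-10
Actual final n=2025, z=-10 ≠ expected n=900, z=-12.
Step 1 is the only position where a single-operation replacement can produce the expected result.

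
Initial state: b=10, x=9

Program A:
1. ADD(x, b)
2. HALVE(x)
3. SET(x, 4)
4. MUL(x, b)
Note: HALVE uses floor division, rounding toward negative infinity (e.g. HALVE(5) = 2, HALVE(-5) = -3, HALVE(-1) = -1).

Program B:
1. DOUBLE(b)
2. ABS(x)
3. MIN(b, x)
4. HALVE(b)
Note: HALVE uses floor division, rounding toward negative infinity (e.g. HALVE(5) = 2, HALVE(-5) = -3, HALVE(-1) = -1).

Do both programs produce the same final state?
No

Program A final state: b=10, x=40
Program B final state: b=4, x=9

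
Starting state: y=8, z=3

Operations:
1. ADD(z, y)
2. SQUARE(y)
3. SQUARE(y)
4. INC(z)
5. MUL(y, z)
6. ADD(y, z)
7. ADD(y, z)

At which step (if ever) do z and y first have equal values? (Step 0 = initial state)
Never

z and y never become equal during execution.

Comparing values at each step:
Initial: z=3, y=8
After step 1: z=11, y=8
After step 2: z=11, y=64
After step 3: z=11, y=4096
After step 4: z=12, y=4096
After step 5: z=12, y=49152
After step 6: z=12, y=49164
After step 7: z=12, y=49176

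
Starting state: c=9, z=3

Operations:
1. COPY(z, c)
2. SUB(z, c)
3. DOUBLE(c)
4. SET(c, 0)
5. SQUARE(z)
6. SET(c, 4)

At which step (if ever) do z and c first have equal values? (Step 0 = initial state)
Step 1

z and c first become equal after step 1.

Comparing values at each step:
Initial: z=3, c=9
After step 1: z=9, c=9 ← equal!
After step 2: z=0, c=9
After step 3: z=0, c=18
After step 4: z=0, c=0 ← equal!
After step 5: z=0, c=0 ← equal!
After step 6: z=0, c=4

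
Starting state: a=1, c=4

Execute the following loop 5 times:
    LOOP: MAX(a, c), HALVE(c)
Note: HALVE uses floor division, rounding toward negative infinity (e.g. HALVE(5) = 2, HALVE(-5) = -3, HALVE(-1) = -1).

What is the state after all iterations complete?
a=4, c=0

Iteration trace:
Start: a=1, c=4
After iteration 1: a=4, c=2
After iteration 2: a=4, c=1
After iteration 3: a=4, c=0
After iteration 4: a=4, c=0
After iteration 5: a=4, c=0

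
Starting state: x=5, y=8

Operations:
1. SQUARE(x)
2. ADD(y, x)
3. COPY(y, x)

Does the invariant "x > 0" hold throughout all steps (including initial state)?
Yes

The invariant holds at every step.

State at each step:
Initial: x=5, y=8
After step 1: x=25, y=8
After step 2: x=25, y=33
After step 3: x=25, y=25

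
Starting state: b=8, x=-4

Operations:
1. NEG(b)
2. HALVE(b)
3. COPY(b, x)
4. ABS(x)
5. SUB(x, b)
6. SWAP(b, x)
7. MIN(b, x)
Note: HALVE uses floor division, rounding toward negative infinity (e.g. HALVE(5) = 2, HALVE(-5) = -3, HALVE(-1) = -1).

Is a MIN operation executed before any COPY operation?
No

First MIN: step 7
First COPY: step 3
Since 7 > 3, COPY comes first.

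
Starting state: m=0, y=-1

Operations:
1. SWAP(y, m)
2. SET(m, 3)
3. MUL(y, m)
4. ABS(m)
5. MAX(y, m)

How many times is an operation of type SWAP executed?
1

Counting SWAP operations:
Step 1: SWAP(y, m) ← SWAP
Total: 1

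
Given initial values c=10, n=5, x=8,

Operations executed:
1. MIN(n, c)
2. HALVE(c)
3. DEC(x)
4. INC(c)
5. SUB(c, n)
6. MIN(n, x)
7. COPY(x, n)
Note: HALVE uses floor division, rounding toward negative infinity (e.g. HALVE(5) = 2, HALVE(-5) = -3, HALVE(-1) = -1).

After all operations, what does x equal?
x = 5

Tracing execution:
Step 1: MIN(n, c) → x = 8
Step 2: HALVE(c) → x = 8
Step 3: DEC(x) → x = 7
Step 4: INC(c) → x = 7
Step 5: SUB(c, n) → x = 7
Step 6: MIN(n, x) → x = 7
Step 7: COPY(x, n) → x = 5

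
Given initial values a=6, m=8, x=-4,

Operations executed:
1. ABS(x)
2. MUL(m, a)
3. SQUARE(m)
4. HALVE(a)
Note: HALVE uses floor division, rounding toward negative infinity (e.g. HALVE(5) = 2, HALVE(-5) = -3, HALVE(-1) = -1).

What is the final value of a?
a = 3

Tracing execution:
Step 1: ABS(x) → a = 6
Step 2: MUL(m, a) → a = 6
Step 3: SQUARE(m) → a = 6
Step 4: HALVE(a) → a = 3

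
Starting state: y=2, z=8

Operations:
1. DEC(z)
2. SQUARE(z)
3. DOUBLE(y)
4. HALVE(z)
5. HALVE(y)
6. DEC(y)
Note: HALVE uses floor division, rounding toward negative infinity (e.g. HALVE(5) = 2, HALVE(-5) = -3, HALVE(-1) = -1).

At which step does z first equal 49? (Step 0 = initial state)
Step 2

Tracing z:
Initial: z = 8
After step 1: z = 7
After step 2: z = 49 ← first occurrence
After step 3: z = 49
After step 4: z = 24
After step 5: z = 24
After step 6: z = 24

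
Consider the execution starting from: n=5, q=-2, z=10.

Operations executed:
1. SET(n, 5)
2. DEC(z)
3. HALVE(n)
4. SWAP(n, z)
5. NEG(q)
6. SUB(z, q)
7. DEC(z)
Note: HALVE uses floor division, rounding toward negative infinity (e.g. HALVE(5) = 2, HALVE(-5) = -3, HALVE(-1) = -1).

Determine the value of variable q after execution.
q = 2

Tracing execution:
Step 1: SET(n, 5) → q = -2
Step 2: DEC(z) → q = -2
Step 3: HALVE(n) → q = -2
Step 4: SWAP(n, z) → q = -2
Step 5: NEG(q) → q = 2
Step 6: SUB(z, q) → q = 2
Step 7: DEC(z) → q = 2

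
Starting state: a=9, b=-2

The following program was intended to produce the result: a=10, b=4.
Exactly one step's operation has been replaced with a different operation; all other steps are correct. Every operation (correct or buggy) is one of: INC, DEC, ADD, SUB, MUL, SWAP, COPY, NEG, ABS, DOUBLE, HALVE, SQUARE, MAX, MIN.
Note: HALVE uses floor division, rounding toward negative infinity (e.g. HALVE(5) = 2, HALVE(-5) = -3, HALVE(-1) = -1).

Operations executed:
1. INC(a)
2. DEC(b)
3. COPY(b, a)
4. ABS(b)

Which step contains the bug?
Step 3

Trace with buggy code:
Initial: a=9, b=-2
After step 1: a=10, b=-2
After step 2: a=10, b=-3
After step 3: a=10, b=10
After step 4: a=10, b=10
Actual final a=10, b=10 ≠ expected a=10, b=4.
Step 3 is the only position where a single-operation replacement can produce the expected result.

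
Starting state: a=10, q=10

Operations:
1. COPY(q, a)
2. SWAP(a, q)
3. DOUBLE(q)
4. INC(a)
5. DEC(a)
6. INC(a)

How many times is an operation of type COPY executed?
1

Counting COPY operations:
Step 1: COPY(q, a) ← COPY
Total: 1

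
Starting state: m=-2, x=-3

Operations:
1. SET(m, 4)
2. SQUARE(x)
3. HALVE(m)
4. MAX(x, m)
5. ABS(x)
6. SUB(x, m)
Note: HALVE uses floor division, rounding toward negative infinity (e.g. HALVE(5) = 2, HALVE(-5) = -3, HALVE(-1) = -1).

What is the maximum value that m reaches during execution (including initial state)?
4

Values of m at each step:
Initial: m = -2
After step 1: m = 4 ← maximum
After step 2: m = 4
After step 3: m = 2
After step 4: m = 2
After step 5: m = 2
After step 6: m = 2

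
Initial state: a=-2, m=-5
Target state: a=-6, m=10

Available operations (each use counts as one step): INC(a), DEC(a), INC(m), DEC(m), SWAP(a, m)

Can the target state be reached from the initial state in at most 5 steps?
No

The target state cannot be reached within 5 steps.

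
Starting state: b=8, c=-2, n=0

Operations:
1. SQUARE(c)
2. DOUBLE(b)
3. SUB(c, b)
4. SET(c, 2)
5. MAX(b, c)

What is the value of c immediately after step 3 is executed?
c = -12

Tracing c through execution:
Initial: c = -2
After step 1 (SQUARE(c)): c = 4
After step 2 (DOUBLE(b)): c = 4
After step 3 (SUB(c, b)): c = -12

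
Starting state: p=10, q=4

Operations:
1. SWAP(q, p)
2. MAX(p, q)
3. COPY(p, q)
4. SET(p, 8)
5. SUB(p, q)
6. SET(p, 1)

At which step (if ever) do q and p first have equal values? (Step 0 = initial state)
Step 2

q and p first become equal after step 2.

Comparing values at each step:
Initial: q=4, p=10
After step 1: q=10, p=4
After step 2: q=10, p=10 ← equal!
After step 3: q=10, p=10 ← equal!
After step 4: q=10, p=8
After step 5: q=10, p=-2
After step 6: q=10, p=1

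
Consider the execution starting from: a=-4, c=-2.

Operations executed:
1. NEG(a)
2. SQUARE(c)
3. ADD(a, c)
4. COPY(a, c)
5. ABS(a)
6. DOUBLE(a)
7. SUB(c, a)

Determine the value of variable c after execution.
c = -4

Tracing execution:
Step 1: NEG(a) → c = -2
Step 2: SQUARE(c) → c = 4
Step 3: ADD(a, c) → c = 4
Step 4: COPY(a, c) → c = 4
Step 5: ABS(a) → c = 4
Step 6: DOUBLE(a) → c = 4
Step 7: SUB(c, a) → c = -4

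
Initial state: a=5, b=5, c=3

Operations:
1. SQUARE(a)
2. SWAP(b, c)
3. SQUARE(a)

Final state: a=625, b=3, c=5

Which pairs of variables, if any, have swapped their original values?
(b, c)

Comparing initial and final values:
b: 5 → 3
a: 5 → 625
c: 3 → 5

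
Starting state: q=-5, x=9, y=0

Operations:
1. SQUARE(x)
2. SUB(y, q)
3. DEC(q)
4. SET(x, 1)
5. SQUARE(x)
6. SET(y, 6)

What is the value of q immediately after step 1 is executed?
q = -5

Tracing q through execution:
Initial: q = -5
After step 1 (SQUARE(x)): q = -5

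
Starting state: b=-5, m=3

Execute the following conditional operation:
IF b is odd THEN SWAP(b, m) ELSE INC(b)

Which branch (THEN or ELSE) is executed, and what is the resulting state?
Branch: THEN, Final state: b=3, m=-5

Evaluating condition: b is odd
Condition is True, so THEN branch executes
After SWAP(b, m): b=3, m=-5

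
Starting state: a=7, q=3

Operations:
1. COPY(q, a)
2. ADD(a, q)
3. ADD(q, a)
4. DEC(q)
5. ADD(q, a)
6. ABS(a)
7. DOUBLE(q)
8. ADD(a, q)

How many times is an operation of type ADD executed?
4

Counting ADD operations:
Step 2: ADD(a, q) ← ADD
Step 3: ADD(q, a) ← ADD
Step 5: ADD(q, a) ← ADD
Step 8: ADD(a, q) ← ADD
Total: 4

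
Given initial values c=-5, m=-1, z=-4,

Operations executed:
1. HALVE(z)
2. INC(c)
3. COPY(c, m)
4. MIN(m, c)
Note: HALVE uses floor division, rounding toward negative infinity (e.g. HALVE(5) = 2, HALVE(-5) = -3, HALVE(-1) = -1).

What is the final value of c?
c = -1

Tracing execution:
Step 1: HALVE(z) → c = -5
Step 2: INC(c) → c = -4
Step 3: COPY(c, m) → c = -1
Step 4: MIN(m, c) → c = -1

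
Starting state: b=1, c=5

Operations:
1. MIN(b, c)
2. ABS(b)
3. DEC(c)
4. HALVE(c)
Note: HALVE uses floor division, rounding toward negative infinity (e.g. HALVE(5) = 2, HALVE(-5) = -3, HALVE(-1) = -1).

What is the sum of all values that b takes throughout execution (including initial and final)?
5

Values of b at each step:
Initial: b = 1
After step 1: b = 1
After step 2: b = 1
After step 3: b = 1
After step 4: b = 1
Sum = 1 + 1 + 1 + 1 + 1 = 5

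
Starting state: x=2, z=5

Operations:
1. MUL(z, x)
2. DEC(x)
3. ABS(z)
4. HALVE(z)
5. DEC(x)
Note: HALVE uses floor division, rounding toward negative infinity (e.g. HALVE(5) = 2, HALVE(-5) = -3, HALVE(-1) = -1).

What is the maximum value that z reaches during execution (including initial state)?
10

Values of z at each step:
Initial: z = 5
After step 1: z = 10 ← maximum
After step 2: z = 10
After step 3: z = 10
After step 4: z = 5
After step 5: z = 5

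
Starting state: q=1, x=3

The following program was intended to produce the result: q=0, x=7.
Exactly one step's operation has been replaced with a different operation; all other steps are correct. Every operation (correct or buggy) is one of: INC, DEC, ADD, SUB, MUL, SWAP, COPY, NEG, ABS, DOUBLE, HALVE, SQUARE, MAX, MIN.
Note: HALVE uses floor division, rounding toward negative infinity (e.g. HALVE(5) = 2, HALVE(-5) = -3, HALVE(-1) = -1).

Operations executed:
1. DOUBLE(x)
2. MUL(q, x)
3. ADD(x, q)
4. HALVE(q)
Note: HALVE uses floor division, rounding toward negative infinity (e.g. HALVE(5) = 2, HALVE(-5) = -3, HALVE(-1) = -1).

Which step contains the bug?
Step 2

Trace with buggy code:
Initial: q=1, x=3
After step 1: q=1, x=6
After step 2: q=6, x=6
After step 3: q=6, x=12
After step 4: q=3, x=12
Actual final q=3, x=12 ≠ expected q=0, x=7.
Step 2 is the only position where a single-operation replacement can produce the expected result.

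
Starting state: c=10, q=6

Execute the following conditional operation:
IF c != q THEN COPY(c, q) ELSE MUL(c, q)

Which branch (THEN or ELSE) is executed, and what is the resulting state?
Branch: THEN, Final state: c=6, q=6

Evaluating condition: c != q
c = 10, q = 6
Condition is True, so THEN branch executes
After COPY(c, q): c=6, q=6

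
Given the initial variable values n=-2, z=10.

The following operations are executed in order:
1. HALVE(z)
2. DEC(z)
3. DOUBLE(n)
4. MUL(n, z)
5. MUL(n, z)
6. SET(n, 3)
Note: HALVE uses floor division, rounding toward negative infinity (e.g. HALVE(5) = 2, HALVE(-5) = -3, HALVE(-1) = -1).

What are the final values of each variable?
{n: 3, z: 4}

Step-by-step execution:
Initial: n=-2, z=10
After step 1 (HALVE(z)): n=-2, z=5
After step 2 (DEC(z)): n=-2, z=4
After step 3 (DOUBLE(n)): n=-4, z=4
After step 4 (MUL(n, z)): n=-16, z=4
After step 5 (MUL(n, z)): n=-64, z=4
After step 6 (SET(n, 3)): n=3, z=4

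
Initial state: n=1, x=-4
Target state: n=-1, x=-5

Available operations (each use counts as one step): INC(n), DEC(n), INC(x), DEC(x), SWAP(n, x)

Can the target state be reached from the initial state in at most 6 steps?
Yes

Path (3 steps): DEC(n) → DEC(n) → DEC(x)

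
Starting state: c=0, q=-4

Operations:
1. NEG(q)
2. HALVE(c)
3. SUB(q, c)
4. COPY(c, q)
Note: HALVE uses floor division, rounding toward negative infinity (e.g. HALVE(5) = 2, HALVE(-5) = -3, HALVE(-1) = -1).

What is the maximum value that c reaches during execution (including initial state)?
4

Values of c at each step:
Initial: c = 0
After step 1: c = 0
After step 2: c = 0
After step 3: c = 0
After step 4: c = 4 ← maximum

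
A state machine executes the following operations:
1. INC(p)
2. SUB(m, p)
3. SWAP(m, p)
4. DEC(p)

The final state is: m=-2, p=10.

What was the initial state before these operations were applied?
m=9, p=-3

Working backwards:
Final state: m=-2, p=10
Before step 4 (DEC(p)): m=-2, p=11
Before step 3 (SWAP(m, p)): m=11, p=-2
Before step 2 (SUB(m, p)): m=9, p=-2
Before step 1 (INC(p)): m=9, p=-3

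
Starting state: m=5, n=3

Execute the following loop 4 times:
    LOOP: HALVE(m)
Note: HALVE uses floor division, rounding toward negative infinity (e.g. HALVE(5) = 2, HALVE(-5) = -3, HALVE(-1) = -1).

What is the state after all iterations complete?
m=0, n=3

Iteration trace:
Start: m=5, n=3
After iteration 1: m=2, n=3
After iteration 2: m=1, n=3
After iteration 3: m=0, n=3
After iteration 4: m=0, n=3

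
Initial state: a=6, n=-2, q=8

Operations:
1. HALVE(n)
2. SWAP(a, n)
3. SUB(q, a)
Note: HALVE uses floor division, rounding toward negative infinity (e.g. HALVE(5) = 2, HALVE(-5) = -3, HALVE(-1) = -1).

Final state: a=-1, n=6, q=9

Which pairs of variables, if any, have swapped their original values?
None

Comparing initial and final values:
a: 6 → -1
q: 8 → 9
n: -2 → 6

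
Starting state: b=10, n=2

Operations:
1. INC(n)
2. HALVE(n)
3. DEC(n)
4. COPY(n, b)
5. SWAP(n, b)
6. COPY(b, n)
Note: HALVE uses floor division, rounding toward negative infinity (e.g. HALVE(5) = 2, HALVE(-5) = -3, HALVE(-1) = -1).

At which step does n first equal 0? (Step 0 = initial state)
Step 3

Tracing n:
Initial: n = 2
After step 1: n = 3
After step 2: n = 1
After step 3: n = 0 ← first occurrence
After step 4: n = 10
After step 5: n = 10
After step 6: n = 10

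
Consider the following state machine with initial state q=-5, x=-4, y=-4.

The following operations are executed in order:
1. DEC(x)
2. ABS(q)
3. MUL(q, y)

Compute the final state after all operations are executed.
{q: -20, x: -5, y: -4}

Step-by-step execution:
Initial: q=-5, x=-4, y=-4
After step 1 (DEC(x)): q=-5, x=-5, y=-4
After step 2 (ABS(q)): q=5, x=-5, y=-4
After step 3 (MUL(q, y)): q=-20, x=-5, y=-4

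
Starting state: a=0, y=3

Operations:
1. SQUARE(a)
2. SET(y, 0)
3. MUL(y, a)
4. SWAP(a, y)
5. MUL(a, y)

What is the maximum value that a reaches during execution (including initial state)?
0

Values of a at each step:
Initial: a = 0 ← maximum
After step 1: a = 0
After step 2: a = 0
After step 3: a = 0
After step 4: a = 0
After step 5: a = 0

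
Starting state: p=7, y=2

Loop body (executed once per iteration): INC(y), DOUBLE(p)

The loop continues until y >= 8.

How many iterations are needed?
6

Tracing iterations:
Initial: p=7, y=2
After iteration 1: p=14, y=3
After iteration 2: p=28, y=4
After iteration 3: p=56, y=5
After iteration 4: p=112, y=6
After iteration 5: p=224, y=7
After iteration 6: p=448, y=8
y >= 8 now holds, so the loop exits after 6 iterations.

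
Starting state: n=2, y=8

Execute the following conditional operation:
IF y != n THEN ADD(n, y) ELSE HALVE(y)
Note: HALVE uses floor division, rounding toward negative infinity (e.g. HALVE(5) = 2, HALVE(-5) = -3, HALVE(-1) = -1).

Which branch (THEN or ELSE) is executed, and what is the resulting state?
Branch: THEN, Final state: n=10, y=8

Evaluating condition: y != n
y = 8, n = 2
Condition is True, so THEN branch executes
After ADD(n, y): n=10, y=8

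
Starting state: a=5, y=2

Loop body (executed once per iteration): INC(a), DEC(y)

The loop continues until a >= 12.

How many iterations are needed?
7

Tracing iterations:
Initial: a=5, y=2
After iteration 1: a=6, y=1
After iteration 2: a=7, y=0
After iteration 3: a=8, y=-1
After iteration 4: a=9, y=-2
After iteration 5: a=10, y=-3
After iteration 6: a=11, y=-4
After iteration 7: a=12, y=-5
a >= 12 now holds, so the loop exits after 7 iterations.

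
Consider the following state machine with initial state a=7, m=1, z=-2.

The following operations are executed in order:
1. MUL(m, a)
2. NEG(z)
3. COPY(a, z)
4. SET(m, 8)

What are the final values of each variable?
{a: 2, m: 8, z: 2}

Step-by-step execution:
Initial: a=7, m=1, z=-2
After step 1 (MUL(m, a)): a=7, m=7, z=-2
After step 2 (NEG(z)): a=7, m=7, z=2
After step 3 (COPY(a, z)): a=2, m=7, z=2
After step 4 (SET(m, 8)): a=2, m=8, z=2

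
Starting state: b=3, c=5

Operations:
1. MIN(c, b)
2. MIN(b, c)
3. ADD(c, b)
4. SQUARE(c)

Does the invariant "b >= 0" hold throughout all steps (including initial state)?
Yes

The invariant holds at every step.

State at each step:
Initial: b=3, c=5
After step 1: b=3, c=3
After step 2: b=3, c=3
After step 3: b=3, c=6
After step 4: b=3, c=36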